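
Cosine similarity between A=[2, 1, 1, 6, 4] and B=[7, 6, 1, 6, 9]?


A·B = 2·7 + 1·6 + 1·1 + 6·6 + 4·9 = 93
‖A‖ = √58 = 7.6158, ‖B‖ = √203 = 14.2478
cos = 93/(√58·√203) = 93/√11774 = 0.8571

0.8571


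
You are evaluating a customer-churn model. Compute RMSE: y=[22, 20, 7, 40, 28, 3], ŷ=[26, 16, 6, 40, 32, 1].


MSE = 53/6 = 8.8333
RMSE = √(53/6) = 2.9721

2.9721


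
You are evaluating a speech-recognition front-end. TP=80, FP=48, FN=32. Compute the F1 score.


Precision = 80/128 = 0.625
Recall = 80/112 = 0.7143
F1 = 2·P·R/(P+R) = 2·TP/(2·TP+FP+FN) = 160/(160+48+32) = 160/240 = 0.6667

0.6667


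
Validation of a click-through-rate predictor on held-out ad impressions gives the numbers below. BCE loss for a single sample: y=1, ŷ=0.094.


BCE = -[y·ln(p) + (1-y)·ln(1-p)]
= -1·ln(0.094) - 0
= -ln(0.094) = 2.3645

2.3645


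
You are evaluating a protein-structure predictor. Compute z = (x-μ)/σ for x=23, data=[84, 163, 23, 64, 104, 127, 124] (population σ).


μ = 98.4286, σ = 42.6844
z = (23 - 98.4286)/42.6844 = -1.7671

-1.7671


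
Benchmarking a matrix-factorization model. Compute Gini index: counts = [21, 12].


Probabilities: [21/33, 12/33] ≈ [0.6364, 0.3636]
Σpᵢ² = (441 + 144)/33² = 585/1089
Gini = 1 - Σpᵢ² = 1 - 585/1089 = 0.4628

0.4628


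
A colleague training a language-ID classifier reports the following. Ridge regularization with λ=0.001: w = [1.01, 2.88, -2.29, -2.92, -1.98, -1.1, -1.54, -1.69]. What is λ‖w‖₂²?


‖w‖₂² = (1.01)² + (2.88)² + (-2.29)² + (-2.92)² + (-1.98)² + (-1.1)² + (-1.54)² + (-1.69)²
     = 1.0201 + 8.2944 + 5.2441 + 8.5264 + 3.9204 + 1.21 + 2.3716 + 2.8561
     = 33.4431
λ·‖w‖₂² = 0.001·33.4431 = 0.033443

0.033443


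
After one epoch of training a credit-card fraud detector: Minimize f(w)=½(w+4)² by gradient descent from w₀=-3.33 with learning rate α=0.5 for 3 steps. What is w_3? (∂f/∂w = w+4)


step 1: grad = -3.33+4 = 0.67; w = -3.33 - 0.5·(0.67) = -3.665
step 2: grad = -3.665+4 = 0.335; w = -3.665 - 0.5·(0.335) = -3.8325
step 3: grad = -3.8325+4 = 0.1675; w = -3.8325 - 0.5·(0.1675) = -3.91625

-3.91625


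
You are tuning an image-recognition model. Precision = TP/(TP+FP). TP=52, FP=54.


Precision = TP/(TP+FP)
= 52/(52+54)
= 52/106 = 49.06%

49.06%


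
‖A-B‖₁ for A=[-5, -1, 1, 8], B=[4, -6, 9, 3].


d = |-5-4| + |-1+ 6| + |1-9| + |8-3|
  = 9 + 5 + 8 + 5
  = 27

27


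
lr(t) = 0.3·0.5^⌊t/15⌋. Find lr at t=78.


n_drops = ⌊78/15⌋ = 5
lr = 0.3·0.5^5 = 0.3·0.03125 = 0.009375

0.009375


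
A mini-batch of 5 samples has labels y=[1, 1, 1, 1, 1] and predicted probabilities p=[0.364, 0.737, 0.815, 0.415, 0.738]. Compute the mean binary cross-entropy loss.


L[0] = -ln(0.364) = 1.0106
L[1] = -ln(0.737) = 0.3052
L[2] = -ln(0.815) = 0.2046
L[3] = -ln(0.415) = 0.8795
L[4] = -ln(0.738) = 0.3038
mean = (1.0106 + 0.3052 + 0.2046 + 0.8795 + 0.3038)/5 = 0.5407

0.5407


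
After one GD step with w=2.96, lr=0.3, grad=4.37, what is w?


w_new = w - α·∇
= 2.96 - 0.3·4.37
= 2.96 - 1.311
= 1.649

1.649


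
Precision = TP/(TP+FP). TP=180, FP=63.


Precision = TP/(TP+FP)
= 180/(180+63)
= 180/243 = 74.07%

74.07%


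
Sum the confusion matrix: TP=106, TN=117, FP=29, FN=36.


Total = TP + TN + FP + FN
= 106 + 117 + 29 + 36
= 288
(Predicted positive: 135, predicted negative: 153)

288


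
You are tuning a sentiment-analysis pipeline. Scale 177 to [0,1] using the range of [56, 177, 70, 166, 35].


min=35, max=177
(177-35)/(177-35) = 142/142 = 1.0

1.0


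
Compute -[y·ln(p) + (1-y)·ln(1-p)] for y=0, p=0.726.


BCE = -[y·ln(p) + (1-y)·ln(1-p)]
= -0 - 1·ln(1-0.726)
= -ln(0.274) = 1.2946

1.2946


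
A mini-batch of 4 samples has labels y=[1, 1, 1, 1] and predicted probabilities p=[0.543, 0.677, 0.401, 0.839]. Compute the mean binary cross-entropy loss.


L[0] = -ln(0.543) = 0.6106
L[1] = -ln(0.677) = 0.3901
L[2] = -ln(0.401) = 0.9138
L[3] = -ln(0.839) = 0.1755
mean = (0.6106 + 0.3901 + 0.9138 + 0.1755)/4 = 0.5225

0.5225


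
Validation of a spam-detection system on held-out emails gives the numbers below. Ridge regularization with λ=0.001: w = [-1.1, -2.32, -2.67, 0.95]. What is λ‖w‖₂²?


‖w‖₂² = (-1.1)² + (-2.32)² + (-2.67)² + (0.95)²
     = 1.21 + 5.3824 + 7.1289 + 0.9025
     = 14.6238
λ·‖w‖₂² = 0.001·14.6238 = 0.014624

0.014624


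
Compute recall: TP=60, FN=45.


Recall = TP/(TP+FN)
= 60/(60+45)
= 60/105 = 57.14%

57.14%


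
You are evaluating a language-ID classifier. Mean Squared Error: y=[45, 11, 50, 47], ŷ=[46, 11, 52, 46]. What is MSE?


Squared errors: (45-46)²=1, (11-11)²=0, (50-52)²=4, (47-46)²=1
Sum = 6
MSE = 6/4 = 3/2

3/2


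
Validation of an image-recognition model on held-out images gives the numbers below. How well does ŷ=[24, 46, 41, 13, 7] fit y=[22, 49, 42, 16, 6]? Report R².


ȳ = 27
SS_res = Σ(y-ŷ)² = 24
SS_tot = Σ(y-ȳ)² = 1296
R² = 1 - SS_res/SS_tot = 1 - 0.0185 = 0.9815

0.9815


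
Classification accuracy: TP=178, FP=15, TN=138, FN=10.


Accuracy = (TP+TN)/(TP+TN+FP+FN)
= (178+138)/(341)
= 316/341 = 92.67%

92.67%


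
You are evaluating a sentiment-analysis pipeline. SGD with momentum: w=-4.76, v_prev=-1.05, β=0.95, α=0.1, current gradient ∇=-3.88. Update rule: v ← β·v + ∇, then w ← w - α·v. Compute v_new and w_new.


v_new = 0.95·-1.05 - 3.88 = -0.9975 - 3.88 = -4.8775
w_new = -4.76 - 0.1·-4.8775 = -4.76 + 0.48775 = -4.27225

v_new=-4.8775, w_new=-4.27225


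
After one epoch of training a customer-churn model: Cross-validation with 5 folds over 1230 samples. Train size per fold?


Fold size = 1230/5 = 246
Training per fold = 1230 - 246 = 984

984


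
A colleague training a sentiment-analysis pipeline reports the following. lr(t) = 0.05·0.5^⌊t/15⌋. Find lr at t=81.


n_drops = ⌊81/15⌋ = 5
lr = 0.05·0.5^5 = 0.05·0.03125 = 0.0015625

0.0015625


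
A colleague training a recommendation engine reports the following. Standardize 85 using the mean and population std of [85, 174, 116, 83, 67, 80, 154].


μ = 108.4286, σ = 38.0858
z = (85 - 108.4286)/38.0858 = -0.6152

-0.6152


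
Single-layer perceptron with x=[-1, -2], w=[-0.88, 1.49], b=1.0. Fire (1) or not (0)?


z = (-1)·(-0.88) + (-2)·(1.49) + 1.0
  = -1.1
step(z) = 0 (z<0)

0


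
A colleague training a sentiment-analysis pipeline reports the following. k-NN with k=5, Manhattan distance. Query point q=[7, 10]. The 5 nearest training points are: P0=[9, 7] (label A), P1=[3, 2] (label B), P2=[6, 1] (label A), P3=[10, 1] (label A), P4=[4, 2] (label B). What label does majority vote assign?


d(q,P0) = 5  (label A)
d(q,P1) = 12  (label B)
d(q,P2) = 10  (label A)
d(q,P3) = 12  (label A)
d(q,P4) = 11  (label B)
Votes: A=3, B=2
Majority → A

A


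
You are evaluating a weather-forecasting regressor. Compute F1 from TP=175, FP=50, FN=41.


Precision = 175/225 = 0.7778
Recall = 175/216 = 0.8102
F1 = 2·P·R/(P+R) = 2·TP/(2·TP+FP+FN) = 350/(350+50+41) = 350/441 = 0.7937

0.7937


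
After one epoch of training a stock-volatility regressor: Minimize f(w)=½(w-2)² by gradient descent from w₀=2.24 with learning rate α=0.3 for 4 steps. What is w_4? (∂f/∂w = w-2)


step 1: grad = 2.24-2 = 0.24; w = 2.24 - 0.3·(0.24) = 2.168
step 2: grad = 2.168-2 = 0.168; w = 2.168 - 0.3·(0.168) = 2.1176
step 3: grad = 2.1176-2 = 0.1176; w = 2.1176 - 0.3·(0.1176) = 2.08232
step 4: grad = 2.08232-2 = 0.08232; w = 2.08232 - 0.3·(0.08232) = 2.057624

2.057624


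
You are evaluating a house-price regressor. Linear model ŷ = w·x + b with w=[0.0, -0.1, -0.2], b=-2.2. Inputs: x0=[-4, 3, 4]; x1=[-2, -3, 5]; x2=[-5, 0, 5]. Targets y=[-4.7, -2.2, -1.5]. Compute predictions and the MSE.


ŷ0 = (0.0)·(-4) + (-0.1)·(3) + (-0.2)·(4) - 2.2 = -3.3
ŷ1 = (0.0)·(-2) + (-0.1)·(-3) + (-0.2)·(5) - 2.2 = -2.9
ŷ2 = (0.0)·(-5) + (-0.1)·(0) + (-0.2)·(5) - 2.2 = -3.2
errors² = [1.96, 0.49, 2.89]
MSE = 5.3400/3 = 1.78

1.78


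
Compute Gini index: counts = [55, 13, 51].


Probabilities: [55/119, 13/119, 51/119] ≈ [0.4622, 0.1092, 0.4286]
Σpᵢ² = (3025 + 169 + 2601)/119² = 5795/14161
Gini = 1 - Σpᵢ² = 1 - 5795/14161 = 0.5908

0.5908


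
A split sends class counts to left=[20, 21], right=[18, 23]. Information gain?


Parent = [38, 44], H_parent = 0.9961
H_left = 0.9996 (n=41), H_right = 0.9892 (n=41)
H_children = (41/82)·0.9996 + (41/82)·0.9892 = 0.9944
IG = 0.9961 - 0.9944 = 0.0017

0.0017


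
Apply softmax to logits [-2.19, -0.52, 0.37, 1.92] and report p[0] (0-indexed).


Exponentials: e^-2.19=0.1119, e^-0.52=0.5945, e^0.37=1.4477, e^1.92=6.821
Sum = 8.9751
Softmax = [0.0125, 0.0662, 0.1613, 0.76]
p[0] = 0.1119/8.9751 = 0.0125

0.0125


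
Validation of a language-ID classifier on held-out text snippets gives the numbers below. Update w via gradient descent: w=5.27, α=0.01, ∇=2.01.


w_new = w - α·∇
= 5.27 - 0.01·2.01
= 5.27 - 0.0201
= 5.2499

5.2499


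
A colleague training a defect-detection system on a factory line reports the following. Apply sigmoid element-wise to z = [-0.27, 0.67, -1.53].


σ(-0.27) = 1/(1+e^0.27) = 0.4329
σ(0.67) = 1/(1+e^-0.67) = 0.6615
σ(-1.53) = 1/(1+e^1.53) = 0.178
result = [0.4329, 0.6615, 0.178]

[0.4329, 0.6615, 0.178]


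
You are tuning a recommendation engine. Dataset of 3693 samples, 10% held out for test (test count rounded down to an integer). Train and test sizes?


Test = ⌊3693·10/100⌋ = 369
Train = 3693 - 369 = 3324

Train: 3324, Test: 369


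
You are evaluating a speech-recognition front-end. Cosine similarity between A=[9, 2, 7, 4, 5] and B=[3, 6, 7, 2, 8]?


A·B = 9·3 + 2·6 + 7·7 + 4·2 + 5·8 = 136
‖A‖ = √175 = 13.2288, ‖B‖ = √162 = 12.7279
cos = 136/(√175·√162) = 136/√28350 = 0.8077

0.8077


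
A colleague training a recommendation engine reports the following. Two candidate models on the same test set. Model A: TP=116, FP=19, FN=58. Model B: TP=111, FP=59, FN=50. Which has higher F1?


Model A: P=116/135=0.8593, R=116/174=0.6667, F1=2PR/(P+R)=2TP/(2TP+FP+FN)=232/309=0.7508
Model B: P=111/170=0.6529, R=111/161=0.6894, F1=2PR/(P+R)=2TP/(2TP+FP+FN)=222/331=0.6707
0.7508 > 0.6707 → Model A

Model A


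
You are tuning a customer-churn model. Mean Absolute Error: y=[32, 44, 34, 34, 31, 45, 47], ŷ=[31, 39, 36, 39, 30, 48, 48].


Absolute errors: |32-31|=1, |44-39|=5, |34-36|=2, |34-39|=5, |31-30|=1, |45-48|=3, |47-48|=1
Sum = 18
MAE = 18/7 = 18/7

18/7


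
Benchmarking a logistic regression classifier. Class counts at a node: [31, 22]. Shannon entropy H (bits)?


Probabilities: [31/53, 22/53] ≈ [0.5849, 0.4151]
H = -((31/53)·log₂(31/53) + (22/53)·log₂(22/53))
  = 0.9791 bits

0.9791 bits


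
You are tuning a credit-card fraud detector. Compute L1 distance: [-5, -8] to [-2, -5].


d = |-5+ 2| + |-8+ 5|
  = 3 + 3
  = 6

6


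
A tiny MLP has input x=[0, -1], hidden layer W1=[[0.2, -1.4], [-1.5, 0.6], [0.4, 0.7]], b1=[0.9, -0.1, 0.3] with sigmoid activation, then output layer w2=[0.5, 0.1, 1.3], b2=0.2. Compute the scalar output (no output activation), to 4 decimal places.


z1[0] = (0.2)·(0) + (-1.4)·(-1) + 0.9 = 2.3
z1[1] = (-1.5)·(0) + (0.6)·(-1) - 0.1 = -0.7
z1[2] = (0.4)·(0) + (0.7)·(-1) + 0.3 = -0.4
h = sigmoid(z1) = [0.9089, 0.3318, 0.4013]
output = (0.5)·(0.9089) + (0.1)·(0.3318) + (1.3)·(0.4013) + 0.2 = 1.2093

1.2093


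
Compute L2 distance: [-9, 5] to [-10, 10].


d = √((-9+ 10)² + (5-10)²)
  = √(1 + 25)
  = √26 = 5.099

5.099


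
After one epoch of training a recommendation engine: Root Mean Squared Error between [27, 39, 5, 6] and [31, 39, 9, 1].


MSE = 57/4 = 14.25
RMSE = √(57/4) = 3.7749

3.7749


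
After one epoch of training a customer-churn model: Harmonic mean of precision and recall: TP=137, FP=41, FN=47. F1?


Precision = 137/178 = 0.7697
Recall = 137/184 = 0.7446
F1 = 2·P·R/(P+R) = 2·TP/(2·TP+FP+FN) = 274/(274+41+47) = 274/362 = 0.7569

0.7569


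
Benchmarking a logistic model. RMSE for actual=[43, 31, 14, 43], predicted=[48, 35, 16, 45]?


MSE = 49/4 = 12.25
RMSE = √(49/4) = 3.5

3.5


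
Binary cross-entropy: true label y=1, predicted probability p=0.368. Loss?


BCE = -[y·ln(p) + (1-y)·ln(1-p)]
= -1·ln(0.368) - 0
= -ln(0.368) = 0.9997

0.9997


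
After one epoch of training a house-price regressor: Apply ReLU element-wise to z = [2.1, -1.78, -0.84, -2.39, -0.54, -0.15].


ReLU(2.1) = max(0, 2.1) = 2.1
ReLU(-1.78) = max(0, -1.78) = 0.0
ReLU(-0.84) = max(0, -0.84) = 0.0
ReLU(-2.39) = max(0, -2.39) = 0.0
ReLU(-0.54) = max(0, -0.54) = 0.0
ReLU(-0.15) = max(0, -0.15) = 0.0
result = [2.1, 0.0, 0.0, 0.0, 0.0, 0.0]

[2.1, 0.0, 0.0, 0.0, 0.0, 0.0]


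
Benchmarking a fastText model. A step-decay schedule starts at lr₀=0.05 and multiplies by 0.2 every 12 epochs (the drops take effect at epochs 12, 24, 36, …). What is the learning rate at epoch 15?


n_drops = ⌊15/12⌋ = 1
lr = 0.05·0.2^1 = 0.05·0.2 = 0.01

0.01


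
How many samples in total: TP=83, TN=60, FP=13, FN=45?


Total = TP + TN + FP + FN
= 83 + 60 + 13 + 45
= 201
(Predicted positive: 96, predicted negative: 105)

201


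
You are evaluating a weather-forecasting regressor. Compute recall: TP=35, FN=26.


Recall = TP/(TP+FN)
= 35/(35+26)
= 35/61 = 57.38%

57.38%


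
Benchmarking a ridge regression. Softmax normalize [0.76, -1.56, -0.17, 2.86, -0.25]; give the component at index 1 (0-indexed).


Exponentials: e^0.76=2.1383, e^-1.56=0.2101, e^-0.17=0.8437, e^2.86=17.4615, e^-0.25=0.7788
Sum = 21.4324
Softmax = [0.0998, 0.0098, 0.0394, 0.8147, 0.0363]
p[1] = 0.2101/21.4324 = 0.0098

0.0098


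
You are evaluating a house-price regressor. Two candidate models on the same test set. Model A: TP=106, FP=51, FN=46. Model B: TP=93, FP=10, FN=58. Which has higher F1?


Model A: P=106/157=0.6752, R=106/152=0.6974, F1=2PR/(P+R)=2TP/(2TP+FP+FN)=212/309=0.6861
Model B: P=93/103=0.9029, R=93/151=0.6159, F1=2PR/(P+R)=2TP/(2TP+FP+FN)=186/254=0.7323
0.6861 < 0.7323 → Model B

Model B


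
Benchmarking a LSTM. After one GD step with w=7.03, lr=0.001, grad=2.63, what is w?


w_new = w - α·∇
= 7.03 - 0.001·2.63
= 7.03 - 0.00263
= 7.02737

7.02737


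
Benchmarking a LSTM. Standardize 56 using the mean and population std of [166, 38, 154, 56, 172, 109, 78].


μ = 110.4286, σ = 50.7652
z = (56 - 110.4286)/50.7652 = -1.0722

-1.0722


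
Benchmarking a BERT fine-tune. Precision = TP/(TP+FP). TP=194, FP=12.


Precision = TP/(TP+FP)
= 194/(194+12)
= 194/206 = 94.17%

94.17%


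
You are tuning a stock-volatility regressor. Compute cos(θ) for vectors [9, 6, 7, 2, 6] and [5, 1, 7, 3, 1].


A·B = 9·5 + 6·1 + 7·7 + 2·3 + 6·1 = 112
‖A‖ = √206 = 14.3527, ‖B‖ = √85 = 9.2195
cos = 112/(√206·√85) = 112/√17510 = 0.8464

0.8464


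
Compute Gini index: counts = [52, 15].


Probabilities: [52/67, 15/67] ≈ [0.7761, 0.2239]
Σpᵢ² = (2704 + 225)/67² = 2929/4489
Gini = 1 - Σpᵢ² = 1 - 2929/4489 = 0.3475

0.3475


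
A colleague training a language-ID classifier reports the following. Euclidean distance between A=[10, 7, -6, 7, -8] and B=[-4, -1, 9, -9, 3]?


d = √((10+ 4)² + (7+ 1)² + (-6-9)² + (7+ 9)² + (-8-3)²)
  = √(196 + 64 + 225 + 256 + 121)
  = √862 = 29.3598

29.3598


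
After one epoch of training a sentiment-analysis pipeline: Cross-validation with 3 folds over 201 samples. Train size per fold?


Fold size = 201/3 = 67
Training per fold = 201 - 67 = 134

134


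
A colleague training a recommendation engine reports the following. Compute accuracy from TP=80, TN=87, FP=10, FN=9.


Accuracy = (TP+TN)/(TP+TN+FP+FN)
= (80+87)/(186)
= 167/186 = 89.78%

89.78%


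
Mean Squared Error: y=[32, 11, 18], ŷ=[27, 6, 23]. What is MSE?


Squared errors: (32-27)²=25, (11-6)²=25, (18-23)²=25
Sum = 75
MSE = 75/3 = 25

25


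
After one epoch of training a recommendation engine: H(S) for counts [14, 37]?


Probabilities: [14/51, 37/51] ≈ [0.2745, 0.7255]
H = -((14/51)·log₂(14/51) + (37/51)·log₂(37/51))
  = 0.8479 bits

0.8479 bits


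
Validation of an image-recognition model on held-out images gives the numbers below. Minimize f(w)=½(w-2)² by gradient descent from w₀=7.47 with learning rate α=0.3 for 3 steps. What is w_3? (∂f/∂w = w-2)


step 1: grad = 7.47-2 = 5.47; w = 7.47 - 0.3·(5.47) = 5.829
step 2: grad = 5.829-2 = 3.829; w = 5.829 - 0.3·(3.829) = 4.6803
step 3: grad = 4.6803-2 = 2.6803; w = 4.6803 - 0.3·(2.6803) = 3.87621

3.87621


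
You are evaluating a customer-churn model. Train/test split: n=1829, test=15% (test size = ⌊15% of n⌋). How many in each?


Test = ⌊1829·15/100⌋ = 274
Train = 1829 - 274 = 1555

Train: 1555, Test: 274


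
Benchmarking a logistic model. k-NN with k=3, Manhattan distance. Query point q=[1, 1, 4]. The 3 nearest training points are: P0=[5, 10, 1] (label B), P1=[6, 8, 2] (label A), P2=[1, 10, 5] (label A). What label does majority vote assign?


d(q,P0) = 16  (label B)
d(q,P1) = 14  (label A)
d(q,P2) = 10  (label A)
Votes: A=2, B=1
Majority → A

A


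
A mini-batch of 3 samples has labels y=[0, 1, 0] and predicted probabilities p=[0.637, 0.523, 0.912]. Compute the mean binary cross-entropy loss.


L[0] = -ln(1-0.637) = -ln(0.363) = 1.0134
L[1] = -ln(0.523) = 0.6482
L[2] = -ln(1-0.912) = -ln(0.088) = 2.4304
mean = (1.0134 + 0.6482 + 2.4304)/3 = 1.364

1.364


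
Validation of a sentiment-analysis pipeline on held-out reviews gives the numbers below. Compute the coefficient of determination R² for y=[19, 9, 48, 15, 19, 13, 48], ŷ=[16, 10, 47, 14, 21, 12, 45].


ȳ = 24.4286
SS_res = Σ(y-ŷ)² = 26
SS_tot = Σ(y-ȳ)² = 1627.71
R² = 1 - SS_res/SS_tot = 1 - 0.016 = 0.984

0.984


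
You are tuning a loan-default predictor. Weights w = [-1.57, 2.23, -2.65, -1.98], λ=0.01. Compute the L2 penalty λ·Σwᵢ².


‖w‖₂² = (-1.57)² + (2.23)² + (-2.65)² + (-1.98)²
     = 2.4649 + 4.9729 + 7.0225 + 3.9204
     = 18.3807
λ·‖w‖₂² = 0.01·18.3807 = 0.183807

0.183807


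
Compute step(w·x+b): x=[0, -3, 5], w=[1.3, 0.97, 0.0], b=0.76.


z = (0)·(1.3) + (-3)·(0.97) + (5)·(0.0) + 0.76
  = -2.15
step(z) = 0 (z<0)

0


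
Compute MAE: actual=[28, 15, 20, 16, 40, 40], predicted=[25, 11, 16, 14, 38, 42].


Absolute errors: |28-25|=3, |15-11|=4, |20-16|=4, |16-14|=2, |40-38|=2, |40-42|=2
Sum = 17
MAE = 17/6 = 17/6

17/6


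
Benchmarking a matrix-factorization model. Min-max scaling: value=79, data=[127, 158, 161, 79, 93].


min=79, max=161
(79-79)/(161-79) = 0/82 = 0.0

0.0


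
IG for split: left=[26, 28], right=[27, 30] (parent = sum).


Parent = [53, 58], H_parent = 0.9985
H_left = 0.999 (n=54), H_right = 0.998 (n=57)
H_children = (54/111)·0.999 + (57/111)·0.998 = 0.9985
IG = 0.9985 - 0.9985 = 0.0

0.0


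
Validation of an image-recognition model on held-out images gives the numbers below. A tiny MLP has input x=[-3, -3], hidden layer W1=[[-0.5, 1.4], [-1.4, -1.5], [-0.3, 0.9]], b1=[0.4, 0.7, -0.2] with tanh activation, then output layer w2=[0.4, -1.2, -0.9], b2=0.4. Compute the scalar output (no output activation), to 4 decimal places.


z1[0] = (-0.5)·(-3) + (1.4)·(-3) + 0.4 = -2.3
z1[1] = (-1.4)·(-3) + (-1.5)·(-3) + 0.7 = 9.4
z1[2] = (-0.3)·(-3) + (0.9)·(-3) - 0.2 = -2.0
h = tanh(z1) = [-0.9801, 1.0, -0.964]
output = (0.4)·(-0.9801) + (-1.2)·(1.0) + (-0.9)·(-0.964) + 0.4 = -0.3244

-0.3244


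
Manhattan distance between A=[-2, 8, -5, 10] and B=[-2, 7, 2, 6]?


d = |-2+ 2| + |8-7| + |-5-2| + |10-6|
  = 0 + 1 + 7 + 4
  = 12

12


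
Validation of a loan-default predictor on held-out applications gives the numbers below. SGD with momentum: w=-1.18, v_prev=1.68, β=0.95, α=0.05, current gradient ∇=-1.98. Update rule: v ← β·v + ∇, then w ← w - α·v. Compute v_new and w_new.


v_new = 0.95·1.68 - 1.98 = 1.596 - 1.98 = -0.384
w_new = -1.18 - 0.05·-0.384 = -1.18 + 0.0192 = -1.1608

v_new=-0.384, w_new=-1.1608


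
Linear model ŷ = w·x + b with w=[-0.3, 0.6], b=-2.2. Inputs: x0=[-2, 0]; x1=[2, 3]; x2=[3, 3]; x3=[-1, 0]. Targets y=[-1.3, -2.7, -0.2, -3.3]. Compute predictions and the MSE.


ŷ0 = (-0.3)·(-2) + (0.6)·(0) - 2.2 = -1.6
ŷ1 = (-0.3)·(2) + (0.6)·(3) - 2.2 = -1.0
ŷ2 = (-0.3)·(3) + (0.6)·(3) - 2.2 = -1.3
ŷ3 = (-0.3)·(-1) + (0.6)·(0) - 2.2 = -1.9
errors² = [0.09, 2.89, 1.21, 1.96]
MSE = 6.1500/4 = 1.5375

1.5375


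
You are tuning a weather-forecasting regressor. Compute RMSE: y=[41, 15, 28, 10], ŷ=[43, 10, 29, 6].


MSE = 46/4 = 11.5
RMSE = √(46/4) = 3.3912

3.3912


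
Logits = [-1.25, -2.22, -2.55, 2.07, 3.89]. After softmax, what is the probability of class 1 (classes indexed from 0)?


Exponentials: e^-1.25=0.2865, e^-2.22=0.1086, e^-2.55=0.0781, e^2.07=7.9248, e^3.89=48.9109
Sum = 57.3089
Softmax = [0.005, 0.0019, 0.0014, 0.1383, 0.8535]
p[1] = 0.1086/57.3089 = 0.0019

0.0019


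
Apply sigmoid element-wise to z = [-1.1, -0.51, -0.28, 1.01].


σ(-1.1) = 1/(1+e^1.1) = 0.2497
σ(-0.51) = 1/(1+e^0.51) = 0.3752
σ(-0.28) = 1/(1+e^0.28) = 0.4305
σ(1.01) = 1/(1+e^-1.01) = 0.733
result = [0.2497, 0.3752, 0.4305, 0.733]

[0.2497, 0.3752, 0.4305, 0.733]


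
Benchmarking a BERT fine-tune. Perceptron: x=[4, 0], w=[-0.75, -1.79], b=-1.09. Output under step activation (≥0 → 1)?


z = (4)·(-0.75) + (0)·(-1.79) - 1.09
  = -4.09
step(z) = 0 (z<0)

0


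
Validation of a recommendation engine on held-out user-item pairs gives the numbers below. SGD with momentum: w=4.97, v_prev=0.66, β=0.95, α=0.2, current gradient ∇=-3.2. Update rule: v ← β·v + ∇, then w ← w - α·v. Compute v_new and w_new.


v_new = 0.95·0.66 - 3.2 = 0.627 - 3.2 = -2.573
w_new = 4.97 - 0.2·-2.573 = 4.97 + 0.5146 = 5.4846

v_new=-2.573, w_new=5.4846


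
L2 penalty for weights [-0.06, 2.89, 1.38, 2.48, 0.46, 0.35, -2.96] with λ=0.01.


‖w‖₂² = (-0.06)² + (2.89)² + (1.38)² + (2.48)² + (0.46)² + (0.35)² + (-2.96)²
     = 0.0036 + 8.3521 + 1.9044 + 6.1504 + 0.2116 + 0.1225 + 8.7616
     = 25.5062
λ·‖w‖₂² = 0.01·25.5062 = 0.255062

0.255062


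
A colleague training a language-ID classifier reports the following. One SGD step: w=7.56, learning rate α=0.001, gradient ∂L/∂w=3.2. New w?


w_new = w - α·∇
= 7.56 - 0.001·3.2
= 7.56 - 0.0032
= 7.5568

7.5568


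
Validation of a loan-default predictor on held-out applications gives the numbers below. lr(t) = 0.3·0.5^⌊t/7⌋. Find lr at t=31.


n_drops = ⌊31/7⌋ = 4
lr = 0.3·0.5^4 = 0.3·0.0625 = 0.01875

0.01875


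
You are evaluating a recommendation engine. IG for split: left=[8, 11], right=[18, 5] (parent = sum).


Parent = [26, 16], H_parent = 0.9587
H_left = 0.9819 (n=19), H_right = 0.7554 (n=23)
H_children = (19/42)·0.9819 + (23/42)·0.7554 = 0.8579
IG = 0.9587 - 0.8579 = 0.1008

0.1008


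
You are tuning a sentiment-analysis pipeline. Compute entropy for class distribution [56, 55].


Probabilities: [56/111, 55/111] ≈ [0.5045, 0.4955]
H = -((56/111)·log₂(56/111) + (55/111)·log₂(55/111))
  = 0.9999 bits

0.9999 bits


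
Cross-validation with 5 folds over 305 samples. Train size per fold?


Fold size = 305/5 = 61
Training per fold = 305 - 61 = 244

244


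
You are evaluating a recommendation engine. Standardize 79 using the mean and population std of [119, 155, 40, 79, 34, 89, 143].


μ = 94.1429, σ = 43.9364
z = (79 - 94.1429)/43.9364 = -0.3447

-0.3447


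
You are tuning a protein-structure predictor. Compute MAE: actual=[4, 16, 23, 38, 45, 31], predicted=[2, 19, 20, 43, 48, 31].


Absolute errors: |4-2|=2, |16-19|=3, |23-20|=3, |38-43|=5, |45-48|=3, |31-31|=0
Sum = 16
MAE = 16/6 = 8/3

8/3


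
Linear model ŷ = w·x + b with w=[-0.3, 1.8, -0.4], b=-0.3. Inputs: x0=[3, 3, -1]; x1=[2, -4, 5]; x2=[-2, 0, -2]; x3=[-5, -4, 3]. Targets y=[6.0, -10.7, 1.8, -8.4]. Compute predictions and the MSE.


ŷ0 = (-0.3)·(3) + (1.8)·(3) + (-0.4)·(-1) - 0.3 = 4.6
ŷ1 = (-0.3)·(2) + (1.8)·(-4) + (-0.4)·(5) - 0.3 = -10.1
ŷ2 = (-0.3)·(-2) + (1.8)·(0) + (-0.4)·(-2) - 0.3 = 1.1
ŷ3 = (-0.3)·(-5) + (1.8)·(-4) + (-0.4)·(3) - 0.3 = -7.2
errors² = [1.96, 0.36, 0.49, 1.44]
MSE = 4.2500/4 = 1.0625

1.0625


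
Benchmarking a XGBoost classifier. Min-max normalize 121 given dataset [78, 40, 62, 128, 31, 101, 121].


min=31, max=128
(121-31)/(128-31) = 90/97 = 0.9278

0.9278


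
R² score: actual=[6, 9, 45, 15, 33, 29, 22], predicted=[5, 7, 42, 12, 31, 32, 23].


ȳ = 22.7143
SS_res = Σ(y-ŷ)² = 37
SS_tot = Σ(y-ȳ)² = 1169.43
R² = 1 - SS_res/SS_tot = 1 - 0.0316 = 0.9684

0.9684


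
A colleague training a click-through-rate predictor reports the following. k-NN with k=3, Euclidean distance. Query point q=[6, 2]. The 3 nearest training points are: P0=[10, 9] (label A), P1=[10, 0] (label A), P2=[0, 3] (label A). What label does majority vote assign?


d(q,P0) = 8.0623  (label A)
d(q,P1) = 4.4721  (label A)
d(q,P2) = 6.0828  (label A)
Votes: A=3, B=0
Majority → A

A


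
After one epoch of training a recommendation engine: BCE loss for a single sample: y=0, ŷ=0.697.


BCE = -[y·ln(p) + (1-y)·ln(1-p)]
= -0 - 1·ln(1-0.697)
= -ln(0.303) = 1.194

1.194


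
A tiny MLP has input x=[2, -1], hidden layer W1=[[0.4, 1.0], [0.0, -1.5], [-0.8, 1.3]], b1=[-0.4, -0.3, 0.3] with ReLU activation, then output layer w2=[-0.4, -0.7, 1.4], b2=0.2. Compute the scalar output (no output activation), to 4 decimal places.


z1[0] = (0.4)·(2) + (1.0)·(-1) - 0.4 = -0.6
z1[1] = (0.0)·(2) + (-1.5)·(-1) - 0.3 = 1.2
z1[2] = (-0.8)·(2) + (1.3)·(-1) + 0.3 = -2.6
h = ReLU(z1) = [0.0, 1.2, 0.0]
output = (-0.4)·(0.0) + (-0.7)·(1.2) + (1.4)·(0.0) + 0.2 = -0.64

-0.64


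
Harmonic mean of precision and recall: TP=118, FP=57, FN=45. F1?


Precision = 118/175 = 0.6743
Recall = 118/163 = 0.7239
F1 = 2·P·R/(P+R) = 2·TP/(2·TP+FP+FN) = 236/(236+57+45) = 236/338 = 0.6982

0.6982


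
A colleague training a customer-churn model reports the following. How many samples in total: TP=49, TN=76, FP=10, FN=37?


Total = TP + TN + FP + FN
= 49 + 76 + 10 + 37
= 172
(Predicted positive: 59, predicted negative: 113)

172


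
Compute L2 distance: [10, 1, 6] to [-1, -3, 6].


d = √((10+ 1)² + (1+ 3)² + (6-6)²)
  = √(121 + 16 + 0)
  = √137 = 11.7047

11.7047


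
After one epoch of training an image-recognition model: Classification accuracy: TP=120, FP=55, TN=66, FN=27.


Accuracy = (TP+TN)/(TP+TN+FP+FN)
= (120+66)/(268)
= 186/268 = 69.4%

69.4%


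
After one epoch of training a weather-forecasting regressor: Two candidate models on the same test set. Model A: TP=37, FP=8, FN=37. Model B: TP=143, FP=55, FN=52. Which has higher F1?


Model A: P=37/45=0.8222, R=37/74=0.5, F1=2PR/(P+R)=2TP/(2TP+FP+FN)=74/119=0.6218
Model B: P=143/198=0.7222, R=143/195=0.7333, F1=2PR/(P+R)=2TP/(2TP+FP+FN)=286/393=0.7277
0.6218 < 0.7277 → Model B

Model B


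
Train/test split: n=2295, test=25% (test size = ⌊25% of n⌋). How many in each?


Test = ⌊2295·25/100⌋ = 573
Train = 2295 - 573 = 1722

Train: 1722, Test: 573


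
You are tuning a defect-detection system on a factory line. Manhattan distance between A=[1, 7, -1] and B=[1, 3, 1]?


d = |1-1| + |7-3| + |-1-1|
  = 0 + 4 + 2
  = 6

6


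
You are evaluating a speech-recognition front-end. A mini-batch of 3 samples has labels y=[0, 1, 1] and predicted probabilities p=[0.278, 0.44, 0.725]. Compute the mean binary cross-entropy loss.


L[0] = -ln(1-0.278) = -ln(0.722) = 0.3257
L[1] = -ln(0.44) = 0.821
L[2] = -ln(0.725) = 0.3216
mean = (0.3257 + 0.821 + 0.3216)/3 = 0.4894

0.4894


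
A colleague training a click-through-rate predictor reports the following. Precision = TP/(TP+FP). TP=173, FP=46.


Precision = TP/(TP+FP)
= 173/(173+46)
= 173/219 = 79.0%

79.0%


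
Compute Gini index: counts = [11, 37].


Probabilities: [11/48, 37/48] ≈ [0.2292, 0.7708]
Σpᵢ² = (121 + 1369)/48² = 1490/2304
Gini = 1 - Σpᵢ² = 1 - 1490/2304 = 0.3533

0.3533


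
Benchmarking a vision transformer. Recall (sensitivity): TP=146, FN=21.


Recall = TP/(TP+FN)
= 146/(146+21)
= 146/167 = 87.43%

87.43%


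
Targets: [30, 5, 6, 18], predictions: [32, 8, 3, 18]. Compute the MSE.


Squared errors: (30-32)²=4, (5-8)²=9, (6-3)²=9, (18-18)²=0
Sum = 22
MSE = 22/4 = 11/2

11/2


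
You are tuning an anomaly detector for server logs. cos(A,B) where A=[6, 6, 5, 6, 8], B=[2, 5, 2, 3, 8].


A·B = 6·2 + 6·5 + 5·2 + 6·3 + 8·8 = 134
‖A‖ = √197 = 14.0357, ‖B‖ = √106 = 10.2956
cos = 134/(√197·√106) = 134/√20882 = 0.9273

0.9273


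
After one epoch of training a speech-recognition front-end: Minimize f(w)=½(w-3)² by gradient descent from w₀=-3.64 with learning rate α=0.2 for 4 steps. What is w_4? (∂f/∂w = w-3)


step 1: grad = -3.64-3 = -6.64; w = -3.64 - 0.2·(-6.64) = -2.312
step 2: grad = -2.312-3 = -5.312; w = -2.312 - 0.2·(-5.312) = -1.2496
step 3: grad = -1.2496-3 = -4.2496; w = -1.2496 - 0.2·(-4.2496) = -0.39968
step 4: grad = -0.39968-3 = -3.39968; w = -0.39968 - 0.2·(-3.39968) = 0.280256

0.280256


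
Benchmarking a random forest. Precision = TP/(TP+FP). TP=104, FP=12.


Precision = TP/(TP+FP)
= 104/(104+12)
= 104/116 = 89.66%

89.66%


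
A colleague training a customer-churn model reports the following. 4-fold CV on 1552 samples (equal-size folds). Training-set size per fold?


Fold size = 1552/4 = 388
Training per fold = 1552 - 388 = 1164

1164


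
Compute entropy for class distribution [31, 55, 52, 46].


Probabilities: [31/184, 55/184, 52/184, 46/184] ≈ [0.1685, 0.2989, 0.2826, 0.25]
H = -((31/184)·log₂(31/184) + (55/184)·log₂(55/184) + (52/184)·log₂(52/184) + (46/184)·log₂(46/184))
  = 1.9689 bits

1.9689 bits


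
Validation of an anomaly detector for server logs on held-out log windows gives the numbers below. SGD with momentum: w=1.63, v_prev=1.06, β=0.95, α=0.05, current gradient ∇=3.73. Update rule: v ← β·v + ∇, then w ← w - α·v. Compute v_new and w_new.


v_new = 0.95·1.06 + 3.73 = 1.007 + 3.73 = 4.737
w_new = 1.63 - 0.05·4.737 = 1.63 - 0.23685 = 1.39315

v_new=4.737, w_new=1.39315


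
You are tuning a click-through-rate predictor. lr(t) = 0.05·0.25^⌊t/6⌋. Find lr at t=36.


n_drops = ⌊36/6⌋ = 6
lr = 0.05·0.25^6 = 0.05·0.000244140625 = 0.00001220703125

0.00001220703125


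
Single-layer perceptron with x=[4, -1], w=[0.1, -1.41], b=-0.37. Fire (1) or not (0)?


z = (4)·(0.1) + (-1)·(-1.41) - 0.37
  = 1.44
step(z) = 1 (z≥0)

1


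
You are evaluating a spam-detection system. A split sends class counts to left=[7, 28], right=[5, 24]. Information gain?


Parent = [12, 52], H_parent = 0.6962
H_left = 0.7219 (n=35), H_right = 0.6632 (n=29)
H_children = (35/64)·0.7219 + (29/64)·0.6632 = 0.6953
IG = 0.6962 - 0.6953 = 0.0009

0.0009


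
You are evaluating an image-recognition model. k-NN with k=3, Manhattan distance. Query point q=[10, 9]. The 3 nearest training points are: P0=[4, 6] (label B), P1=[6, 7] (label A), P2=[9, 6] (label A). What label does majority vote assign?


d(q,P0) = 9  (label B)
d(q,P1) = 6  (label A)
d(q,P2) = 4  (label A)
Votes: A=2, B=1
Majority → A

A


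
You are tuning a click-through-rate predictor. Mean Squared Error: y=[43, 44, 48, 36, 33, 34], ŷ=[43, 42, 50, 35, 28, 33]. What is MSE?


Squared errors: (43-43)²=0, (44-42)²=4, (48-50)²=4, (36-35)²=1, (33-28)²=25, (34-33)²=1
Sum = 35
MSE = 35/6 = 35/6

35/6


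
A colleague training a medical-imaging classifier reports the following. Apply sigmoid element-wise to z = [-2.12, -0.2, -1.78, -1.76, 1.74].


σ(-2.12) = 1/(1+e^2.12) = 0.1072
σ(-0.2) = 1/(1+e^0.2) = 0.4502
σ(-1.78) = 1/(1+e^1.78) = 0.1443
σ(-1.76) = 1/(1+e^1.76) = 0.1468
σ(1.74) = 1/(1+e^-1.74) = 0.8507
result = [0.1072, 0.4502, 0.1443, 0.1468, 0.8507]

[0.1072, 0.4502, 0.1443, 0.1468, 0.8507]


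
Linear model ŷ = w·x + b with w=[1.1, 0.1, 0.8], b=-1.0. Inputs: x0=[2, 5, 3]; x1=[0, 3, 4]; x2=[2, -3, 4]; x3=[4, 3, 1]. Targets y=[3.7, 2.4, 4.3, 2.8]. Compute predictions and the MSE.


ŷ0 = (1.1)·(2) + (0.1)·(5) + (0.8)·(3) - 1.0 = 4.1
ŷ1 = (1.1)·(0) + (0.1)·(3) + (0.8)·(4) - 1.0 = 2.5
ŷ2 = (1.1)·(2) + (0.1)·(-3) + (0.8)·(4) - 1.0 = 4.1
ŷ3 = (1.1)·(4) + (0.1)·(3) + (0.8)·(1) - 1.0 = 4.5
errors² = [0.16, 0.01, 0.04, 2.89]
MSE = 3.1000/4 = 0.775

0.775


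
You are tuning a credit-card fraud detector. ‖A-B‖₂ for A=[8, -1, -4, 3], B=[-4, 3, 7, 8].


d = √((8+ 4)² + (-1-3)² + (-4-7)² + (3-8)²)
  = √(144 + 16 + 121 + 25)
  = √306 = 17.4929

17.4929


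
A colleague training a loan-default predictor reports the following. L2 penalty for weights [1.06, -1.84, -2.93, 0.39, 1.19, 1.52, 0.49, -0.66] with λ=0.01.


‖w‖₂² = (1.06)² + (-1.84)² + (-2.93)² + (0.39)² + (1.19)² + (1.52)² + (0.49)² + (-0.66)²
     = 1.1236 + 3.3856 + 8.5849 + 0.1521 + 1.4161 + 2.3104 + 0.2401 + 0.4356
     = 17.6484
λ·‖w‖₂² = 0.01·17.6484 = 0.176484

0.176484


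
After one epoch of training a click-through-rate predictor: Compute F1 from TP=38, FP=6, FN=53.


Precision = 38/44 = 0.8636
Recall = 38/91 = 0.4176
F1 = 2·P·R/(P+R) = 2·TP/(2·TP+FP+FN) = 76/(76+6+53) = 76/135 = 0.563

0.563


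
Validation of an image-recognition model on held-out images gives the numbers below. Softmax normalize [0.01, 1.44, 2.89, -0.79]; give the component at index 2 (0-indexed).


Exponentials: e^0.01=1.0101, e^1.44=4.2207, e^2.89=17.9933, e^-0.79=0.4538
Sum = 23.6779
Softmax = [0.0427, 0.1783, 0.7599, 0.0192]
p[2] = 17.9933/23.6779 = 0.7599

0.7599


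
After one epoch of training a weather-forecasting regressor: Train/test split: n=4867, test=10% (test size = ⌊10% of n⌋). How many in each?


Test = ⌊4867·10/100⌋ = 486
Train = 4867 - 486 = 4381

Train: 4381, Test: 486


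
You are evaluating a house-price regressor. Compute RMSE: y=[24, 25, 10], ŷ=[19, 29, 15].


MSE = 66/3 = 22
RMSE = √(66/3) = 4.6904

4.6904


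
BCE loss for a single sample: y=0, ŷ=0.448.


BCE = -[y·ln(p) + (1-y)·ln(1-p)]
= -0 - 1·ln(1-0.448)
= -ln(0.552) = 0.5942

0.5942


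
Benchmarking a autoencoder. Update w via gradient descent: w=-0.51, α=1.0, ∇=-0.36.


w_new = w - α·∇
= -0.51 - 1.0·-0.36
= -0.51 + 0.36
= -0.15

-0.15


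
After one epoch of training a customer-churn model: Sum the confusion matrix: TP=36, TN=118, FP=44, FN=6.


Total = TP + TN + FP + FN
= 36 + 118 + 44 + 6
= 204
(Predicted positive: 80, predicted negative: 124)

204


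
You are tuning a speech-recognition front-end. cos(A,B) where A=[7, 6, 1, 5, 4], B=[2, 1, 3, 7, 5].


A·B = 7·2 + 6·1 + 1·3 + 5·7 + 4·5 = 78
‖A‖ = √127 = 11.2694, ‖B‖ = √88 = 9.3808
cos = 78/(√127·√88) = 78/√11176 = 0.7378

0.7378


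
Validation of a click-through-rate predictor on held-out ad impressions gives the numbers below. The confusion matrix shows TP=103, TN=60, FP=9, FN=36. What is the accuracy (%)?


Accuracy = (TP+TN)/(TP+TN+FP+FN)
= (103+60)/(208)
= 163/208 = 78.37%

78.37%


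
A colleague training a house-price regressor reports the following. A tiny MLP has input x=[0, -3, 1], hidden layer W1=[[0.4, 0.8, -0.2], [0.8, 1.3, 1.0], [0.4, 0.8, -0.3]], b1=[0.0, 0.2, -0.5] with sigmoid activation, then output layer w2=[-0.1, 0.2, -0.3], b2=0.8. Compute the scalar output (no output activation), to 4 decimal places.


z1[0] = (0.4)·(0) + (0.8)·(-3) + (-0.2)·(1) + 0.0 = -2.6
z1[1] = (0.8)·(0) + (1.3)·(-3) + (1.0)·(1) + 0.2 = -2.7
z1[2] = (0.4)·(0) + (0.8)·(-3) + (-0.3)·(1) - 0.5 = -3.2
h = sigmoid(z1) = [0.0691, 0.063, 0.0392]
output = (-0.1)·(0.0691) + (0.2)·(0.063) + (-0.3)·(0.0392) + 0.8 = 0.7939

0.7939


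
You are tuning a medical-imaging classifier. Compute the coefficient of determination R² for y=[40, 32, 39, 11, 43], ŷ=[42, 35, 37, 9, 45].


ȳ = 33
SS_res = Σ(y-ŷ)² = 25
SS_tot = Σ(y-ȳ)² = 670
R² = 1 - SS_res/SS_tot = 1 - 0.0373 = 0.9627

0.9627


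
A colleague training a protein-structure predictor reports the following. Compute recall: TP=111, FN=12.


Recall = TP/(TP+FN)
= 111/(111+12)
= 111/123 = 90.24%

90.24%


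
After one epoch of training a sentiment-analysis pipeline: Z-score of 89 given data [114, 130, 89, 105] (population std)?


μ = 109.5, σ = 14.8408
z = (89 - 109.5)/14.8408 = -1.3813

-1.3813


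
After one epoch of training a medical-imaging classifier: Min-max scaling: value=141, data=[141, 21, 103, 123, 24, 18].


min=18, max=141
(141-18)/(141-18) = 123/123 = 1.0

1.0


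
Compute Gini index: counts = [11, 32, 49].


Probabilities: [11/92, 32/92, 49/92] ≈ [0.1196, 0.3478, 0.5326]
Σpᵢ² = (121 + 1024 + 2401)/92² = 3546/8464
Gini = 1 - Σpᵢ² = 1 - 3546/8464 = 0.581

0.581


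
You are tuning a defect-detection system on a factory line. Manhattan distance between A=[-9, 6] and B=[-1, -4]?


d = |-9+ 1| + |6+ 4|
  = 8 + 10
  = 18

18


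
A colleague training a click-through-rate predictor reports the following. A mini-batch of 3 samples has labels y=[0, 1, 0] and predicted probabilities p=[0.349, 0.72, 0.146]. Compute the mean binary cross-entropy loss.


L[0] = -ln(1-0.349) = -ln(0.651) = 0.4292
L[1] = -ln(0.72) = 0.3285
L[2] = -ln(1-0.146) = -ln(0.854) = 0.1578
mean = (0.4292 + 0.3285 + 0.1578)/3 = 0.3052

0.3052


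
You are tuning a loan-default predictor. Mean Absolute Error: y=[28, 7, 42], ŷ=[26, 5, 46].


Absolute errors: |28-26|=2, |7-5|=2, |42-46|=4
Sum = 8
MAE = 8/3 = 8/3

8/3


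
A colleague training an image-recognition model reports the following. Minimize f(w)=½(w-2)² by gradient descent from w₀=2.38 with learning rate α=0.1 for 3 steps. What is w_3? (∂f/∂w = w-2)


step 1: grad = 2.38-2 = 0.38; w = 2.38 - 0.1·(0.38) = 2.342
step 2: grad = 2.342-2 = 0.342; w = 2.342 - 0.1·(0.342) = 2.3078
step 3: grad = 2.3078-2 = 0.3078; w = 2.3078 - 0.1·(0.3078) = 2.27702

2.27702


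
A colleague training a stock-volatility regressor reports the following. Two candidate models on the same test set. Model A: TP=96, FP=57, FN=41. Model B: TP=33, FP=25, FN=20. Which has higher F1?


Model A: P=96/153=0.6275, R=96/137=0.7007, F1=2PR/(P+R)=2TP/(2TP+FP+FN)=192/290=0.6621
Model B: P=33/58=0.569, R=33/53=0.6226, F1=2PR/(P+R)=2TP/(2TP+FP+FN)=66/111=0.5946
0.6621 > 0.5946 → Model A

Model A


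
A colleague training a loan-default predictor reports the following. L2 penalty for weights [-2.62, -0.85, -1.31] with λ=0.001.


‖w‖₂² = (-2.62)² + (-0.85)² + (-1.31)²
     = 6.8644 + 0.7225 + 1.7161
     = 9.303
λ·‖w‖₂² = 0.001·9.303 = 0.009303

0.009303


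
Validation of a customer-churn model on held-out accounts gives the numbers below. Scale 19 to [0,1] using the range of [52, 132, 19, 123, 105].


min=19, max=132
(19-19)/(132-19) = 0/113 = 0.0

0.0


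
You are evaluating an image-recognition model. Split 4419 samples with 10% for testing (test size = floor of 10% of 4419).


Test = ⌊4419·10/100⌋ = 441
Train = 4419 - 441 = 3978

Train: 3978, Test: 441


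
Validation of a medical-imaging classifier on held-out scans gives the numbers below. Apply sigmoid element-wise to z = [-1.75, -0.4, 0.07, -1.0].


σ(-1.75) = 1/(1+e^1.75) = 0.148
σ(-0.4) = 1/(1+e^0.4) = 0.4013
σ(0.07) = 1/(1+e^-0.07) = 0.5175
σ(-1.0) = 1/(1+e^1.0) = 0.2689
result = [0.148, 0.4013, 0.5175, 0.2689]

[0.148, 0.4013, 0.5175, 0.2689]


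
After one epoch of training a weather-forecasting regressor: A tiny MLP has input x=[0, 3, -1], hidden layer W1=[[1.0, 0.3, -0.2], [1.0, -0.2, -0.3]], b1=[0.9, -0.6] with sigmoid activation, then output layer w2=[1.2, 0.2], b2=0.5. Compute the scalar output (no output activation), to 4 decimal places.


z1[0] = (1.0)·(0) + (0.3)·(3) + (-0.2)·(-1) + 0.9 = 2.0
z1[1] = (1.0)·(0) + (-0.2)·(3) + (-0.3)·(-1) - 0.6 = -0.9
h = sigmoid(z1) = [0.8808, 0.2891]
output = (1.2)·(0.8808) + (0.2)·(0.2891) + 0.5 = 1.6148

1.6148
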